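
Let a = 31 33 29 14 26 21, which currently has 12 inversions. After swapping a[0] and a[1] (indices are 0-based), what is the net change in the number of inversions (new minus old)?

+1

Positions 0 and 1 hold 31 and 33; after swapping, the array is [33, 31, 29, 14, 26, 21].
Count, for each position, how many later elements it exceeds:
33 → 31, 29, 14, 26, 21 → 5
31 → 29, 14, 26, 21 → 4
29 → 14, 26, 21 → 3
14 → none → 0
26 → 21 → 1
21 → none → 0
Sum: 5 + 4 + 3 + 0 + 1 + 0 = 13
Change: 13 − 12 = +1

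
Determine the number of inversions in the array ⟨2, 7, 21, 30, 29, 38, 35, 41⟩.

2

Sweep left to right; for each value list the smaller values that follow it:
2: 0
7: 0
21: 0
30: 1
29: 0
38: 1
35: 0
41: 0
Sum: 0 + 0 + 0 + 1 + 0 + 1 + 0 + 0 = 2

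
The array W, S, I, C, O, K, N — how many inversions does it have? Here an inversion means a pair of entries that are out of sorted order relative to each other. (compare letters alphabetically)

There are 14 out-of-order pairs.

For each element, count later entries that are smaller:
W → S, I, C, O, K, N → 6
S → I, C, O, K, N → 5
I → C → 1
C → none → 0
O → K, N → 2
K → none → 0
N → none → 0
Sum: 6 + 5 + 1 + 0 + 2 + 0 + 0 = 14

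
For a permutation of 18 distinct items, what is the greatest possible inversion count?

The maximum occurs when the array is in strictly decreasing order: every one of the C(18, 2) pairs is inverted.
C(18, 2) = 18·17/2 = 153

153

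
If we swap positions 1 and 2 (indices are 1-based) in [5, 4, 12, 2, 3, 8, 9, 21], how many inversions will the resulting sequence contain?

Positions 1 and 2 hold 5 and 4; after swapping, the array is [4, 5, 12, 2, 3, 8, 9, 21].
Sweep left to right; for each value list the smaller values that follow it:
4 → 2, 3 → 2
5 → 2, 3 → 2
12 → 2, 3, 8, 9 → 4
2 → none → 0
3 → none → 0
8 → none → 0
9 → none → 0
21 → none → 0
Sum: 2 + 2 + 4 + 0 + 0 + 0 + 0 + 0 = 8

8 inversions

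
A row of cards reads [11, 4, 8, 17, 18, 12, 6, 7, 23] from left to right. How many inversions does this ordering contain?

Count, for each position, how many later elements it exceeds:
11: 4
4: 0
8: 2
17: 3
18: 3
12: 2
6: 0
7: 0
23: 0
Sum: 4 + 0 + 2 + 3 + 3 + 2 + 0 + 0 + 0 = 14

14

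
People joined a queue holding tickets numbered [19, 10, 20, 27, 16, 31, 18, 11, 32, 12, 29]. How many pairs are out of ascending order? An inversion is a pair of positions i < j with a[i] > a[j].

For each element, count later entries that are smaller:
19 → 10, 16, 18, 11, 12 → 5
10 → none → 0
20 → 16, 18, 11, 12 → 4
27 → 16, 18, 11, 12 → 4
16 → 11, 12 → 2
31 → 18, 11, 12, 29 → 4
18 → 11, 12 → 2
11 → none → 0
32 → 12, 29 → 2
12 → none → 0
29 → none → 0
Sum: 5 + 0 + 4 + 4 + 2 + 4 + 2 + 0 + 2 + 0 + 0 = 23

There are 23 out-of-order pairs.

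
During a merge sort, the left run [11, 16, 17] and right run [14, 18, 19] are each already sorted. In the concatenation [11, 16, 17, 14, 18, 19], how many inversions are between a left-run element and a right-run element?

For each element r of the right run, count left-run elements greater than r:
r = 14: 16, 17 → 2
r = 18: none → 0
r = 19: none → 0
Cross-inversions: 2 + 0 + 0 = 2

2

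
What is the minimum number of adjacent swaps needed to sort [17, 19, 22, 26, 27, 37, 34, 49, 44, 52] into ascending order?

2 swaps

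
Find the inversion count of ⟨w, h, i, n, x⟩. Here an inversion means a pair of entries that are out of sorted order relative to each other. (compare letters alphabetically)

3

Inversion pairs (indices are 0-based):
(0,1): w > h
(0,2): w > i
(0,3): w > n
That's 3 pairs.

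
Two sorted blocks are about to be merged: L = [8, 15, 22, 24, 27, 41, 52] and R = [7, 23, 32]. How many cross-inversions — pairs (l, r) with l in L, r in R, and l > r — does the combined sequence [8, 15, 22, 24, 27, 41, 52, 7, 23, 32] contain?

13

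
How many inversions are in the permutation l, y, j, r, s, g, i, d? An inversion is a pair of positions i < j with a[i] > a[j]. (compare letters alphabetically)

Element-by-element contributions:
l → j, g, i, d → 4
y → j, r, s, g, i, d → 6
j → g, i, d → 3
r → g, i, d → 3
s → g, i, d → 3
g → d → 1
i → d → 1
d → none → 0
Sum: 4 + 6 + 3 + 3 + 3 + 1 + 1 + 0 = 21

21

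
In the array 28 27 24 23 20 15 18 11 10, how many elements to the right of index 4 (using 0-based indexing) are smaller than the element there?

The element at index 4 is 20.
Elements after it: 15, 18, 11, 10
Those smaller than 20: 15, 18, 11, 10

4 such elements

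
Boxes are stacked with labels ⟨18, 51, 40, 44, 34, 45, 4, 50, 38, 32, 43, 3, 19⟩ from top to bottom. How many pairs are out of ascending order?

49

Count, for each position, how many later elements it exceeds:
18 → 4, 3 → 2
51 → 40, 44, 34, 45, 4, 50, 38, 32, 43, 3, 19 → 11
40 → 34, 4, 38, 32, 3, 19 → 6
44 → 34, 4, 38, 32, 43, 3, 19 → 7
34 → 4, 32, 3, 19 → 4
45 → 4, 38, 32, 43, 3, 19 → 6
4 → 3 → 1
50 → 38, 32, 43, 3, 19 → 5
38 → 32, 3, 19 → 3
32 → 3, 19 → 2
43 → 3, 19 → 2
3 → none → 0
19 → none → 0
Sum: 2 + 11 + 6 + 7 + 4 + 6 + 1 + 5 + 3 + 2 + 2 + 0 + 0 = 49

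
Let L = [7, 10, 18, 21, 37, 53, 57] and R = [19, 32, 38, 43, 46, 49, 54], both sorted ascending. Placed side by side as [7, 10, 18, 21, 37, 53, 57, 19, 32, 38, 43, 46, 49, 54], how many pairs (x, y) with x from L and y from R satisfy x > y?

16 cross-inversions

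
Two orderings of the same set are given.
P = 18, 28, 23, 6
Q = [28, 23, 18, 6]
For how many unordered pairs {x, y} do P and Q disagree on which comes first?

2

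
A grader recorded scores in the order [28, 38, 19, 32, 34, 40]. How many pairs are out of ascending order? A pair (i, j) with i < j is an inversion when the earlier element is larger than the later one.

Out-of-order index pairs (1-indexed):
(1,3): 28 > 19
(2,3): 38 > 19
(2,4): 38 > 32
(2,5): 38 > 34
That's 4 pairs.

4 inversions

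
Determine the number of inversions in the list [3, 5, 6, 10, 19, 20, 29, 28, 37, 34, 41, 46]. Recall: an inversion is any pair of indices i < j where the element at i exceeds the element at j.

For each element, count later entries that are smaller:
3: 0
5: 0
6: 0
10: 0
19: 0
20: 0
29: 1
28: 0
37: 1
34: 0
41: 0
46: 0
Sum: 0 + 0 + 0 + 0 + 0 + 0 + 1 + 0 + 1 + 0 + 0 + 0 = 2

2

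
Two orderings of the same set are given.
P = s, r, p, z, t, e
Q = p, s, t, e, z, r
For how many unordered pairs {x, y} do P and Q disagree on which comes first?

Disagreeing pairs: 7

Assign each item its position (1..6) in the first ordering, then rewrite the second ordering as that position sequence:
positions: s→1, r→2, p→3, z→4, t→5, e→6
second ordering as positions: [3, 1, 5, 6, 4, 2]
Discordant pairs = inversions in this position sequence.
3: 1, 2 → 2
1: 0
5: 4, 2 → 2
6: 4, 2 → 2
4: 2 → 1
2: 0
Total: 2 + 0 + 2 + 2 + 1 + 0 = 7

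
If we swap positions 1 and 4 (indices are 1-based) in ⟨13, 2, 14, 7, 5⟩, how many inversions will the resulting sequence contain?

Positions 1 and 4 hold 13 and 7; after swapping, the array is [7, 2, 14, 13, 5].
For each element, count later entries that are smaller:
7 → 2, 5 → 2
2 → none → 0
14 → 13, 5 → 2
13 → 5 → 1
5 → none → 0
Sum: 2 + 0 + 2 + 1 + 0 = 5

5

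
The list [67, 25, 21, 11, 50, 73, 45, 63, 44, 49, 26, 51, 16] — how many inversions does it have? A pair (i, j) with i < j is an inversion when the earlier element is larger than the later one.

For each element, count later entries that are smaller:
67: 11
25: 3
21: 2
11: 0
50: 5
73: 7
45: 3
63: 5
44: 2
49: 2
26: 1
51: 1
16: 0
Sum: 11 + 3 + 2 + 0 + 5 + 7 + 3 + 5 + 2 + 2 + 1 + 1 + 0 = 42

42 inversions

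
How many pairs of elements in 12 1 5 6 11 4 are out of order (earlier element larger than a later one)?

8 out-of-order pairs

Element-by-element contributions:
12: 5
1: 0
5: 1
6: 1
11: 1
4: 0
Sum: 5 + 0 + 1 + 1 + 1 + 0 = 8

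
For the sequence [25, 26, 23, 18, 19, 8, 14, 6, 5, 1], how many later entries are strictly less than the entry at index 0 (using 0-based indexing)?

8

The element at index 0 is 25.
Elements after it: 26, 23, 18, 19, 8, 14, 6, 5, 1
Those smaller than 25: 23, 18, 19, 8, 14, 6, 5, 1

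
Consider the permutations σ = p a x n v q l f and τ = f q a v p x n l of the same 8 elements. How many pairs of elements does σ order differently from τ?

Assign each item its position (1..8) in the first ordering, then rewrite the second ordering as that position sequence:
positions: p→1, a→2, x→3, n→4, v→5, q→6, l→7, f→8
second ordering as positions: [8, 6, 2, 5, 1, 3, 4, 7]
Discordant pairs = inversions in this position sequence.
8: 6, 2, 5, 1, 3, 4, 7 → 7
6: 2, 5, 1, 3, 4 → 5
2: 1 → 1
5: 1, 3, 4 → 3
1: 0
3: 0
4: 0
7: 0
Total: 7 + 5 + 1 + 3 + 0 + 0 + 0 + 0 = 16

16 discordant pairs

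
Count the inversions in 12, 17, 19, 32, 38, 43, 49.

0

Sweep left to right; for each value list the smaller values that follow it:
12: 0
17: 0
19: 0
32: 0
38: 0
43: 0
49: 0
Sum: 0 + 0 + 0 + 0 + 0 + 0 + 0 = 0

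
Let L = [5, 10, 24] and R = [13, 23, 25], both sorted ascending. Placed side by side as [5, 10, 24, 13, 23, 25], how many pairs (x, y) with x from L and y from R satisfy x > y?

For each element r of the right run, count left-run elements greater than r:
r = 13: 24 → 1
r = 23: 24 → 1
r = 25: none → 0
Cross-inversions: 1 + 1 + 0 = 2

2 split inversions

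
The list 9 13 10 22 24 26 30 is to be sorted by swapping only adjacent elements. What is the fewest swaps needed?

Minimum adjacent swaps = number of inversions (each swap of adjacent out-of-order elements removes one inversion and no swap can remove more).
Count inversions — for each element, later elements that are smaller:
9: none → 0
13: 10 → 1
10: none → 0
22: none → 0
24: none → 0
26: none → 0
30: none → 0
Total inversions: 0 + 1 + 0 + 0 + 0 + 0 + 0 = 1

1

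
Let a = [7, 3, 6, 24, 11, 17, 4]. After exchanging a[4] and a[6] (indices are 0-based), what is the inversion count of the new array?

8

Positions 4 and 6 hold 11 and 4; after swapping, the array is [7, 3, 6, 24, 4, 17, 11].
Element-by-element contributions:
7: 3
3: 0
6: 1
24: 3
4: 0
17: 1
11: 0
Sum: 3 + 0 + 1 + 3 + 0 + 1 + 0 = 8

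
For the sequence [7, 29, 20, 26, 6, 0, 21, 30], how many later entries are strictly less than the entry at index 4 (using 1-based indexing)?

3

The element at index 4 is 26.
Elements after it: 6, 0, 21, 30
Those smaller than 26: 6, 0, 21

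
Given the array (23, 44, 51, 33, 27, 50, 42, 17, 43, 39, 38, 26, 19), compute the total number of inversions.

50

For each element, count later entries that are smaller:
23: 2
44: 9
51: 10
33: 4
27: 3
50: 7
42: 5
17: 0
43: 4
39: 3
38: 2
26: 1
19: 0
Sum: 2 + 9 + 10 + 4 + 3 + 7 + 5 + 0 + 4 + 3 + 2 + 1 + 0 = 50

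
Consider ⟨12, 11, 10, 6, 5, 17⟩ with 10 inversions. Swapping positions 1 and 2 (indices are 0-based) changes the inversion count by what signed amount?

-1

Positions 1 and 2 hold 11 and 10; after swapping, the array is [12, 10, 11, 6, 5, 17].
For each element, count later entries that are smaller:
12 → 10, 11, 6, 5 → 4
10 → 6, 5 → 2
11 → 6, 5 → 2
6 → 5 → 1
5 → none → 0
17 → none → 0
Sum: 4 + 2 + 2 + 1 + 0 + 0 = 9
Change: 9 − 10 = -1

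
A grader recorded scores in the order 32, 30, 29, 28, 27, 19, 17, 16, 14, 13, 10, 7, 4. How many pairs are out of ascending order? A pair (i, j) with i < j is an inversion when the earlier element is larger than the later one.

Sweep left to right; for each value list the smaller values that follow it:
32: 12
30: 11
29: 10
28: 9
27: 8
19: 7
17: 6
16: 5
14: 4
13: 3
10: 2
7: 1
4: 0
Sum: 12 + 11 + 10 + 9 + 8 + 7 + 6 + 5 + 4 + 3 + 2 + 1 + 0 = 78

78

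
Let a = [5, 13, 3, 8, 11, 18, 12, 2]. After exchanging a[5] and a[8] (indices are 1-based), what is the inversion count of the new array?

12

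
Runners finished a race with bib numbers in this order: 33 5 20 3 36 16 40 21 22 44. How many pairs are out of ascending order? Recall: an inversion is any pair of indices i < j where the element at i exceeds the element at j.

14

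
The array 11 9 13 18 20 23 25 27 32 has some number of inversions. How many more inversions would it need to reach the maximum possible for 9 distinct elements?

Maximum inversions for 9 distinct elements is C(9, 2) = 9·8/2 = 36.
Current inversions — for each element, count later smaller elements:
11: 1
9: 0
13: 0
18: 0
20: 0
23: 0
25: 0
27: 0
32: 0
Current total: 1 + 0 + 0 + 0 + 0 + 0 + 0 + 0 + 0 = 1
Shortfall: 36 − 1 = 35

35 inversions short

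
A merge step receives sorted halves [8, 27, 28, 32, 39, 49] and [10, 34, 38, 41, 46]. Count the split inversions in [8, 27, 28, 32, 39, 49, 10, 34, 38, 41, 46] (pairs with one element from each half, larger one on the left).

Count, for every r in R, how many entries of L exceed r:
r = 10: 27, 28, 32, 39, 49 → 5
r = 34: 39, 49 → 2
r = 38: 39, 49 → 2
r = 41: 49 → 1
r = 46: 49 → 1
Cross-inversions: 5 + 2 + 2 + 1 + 1 = 11

11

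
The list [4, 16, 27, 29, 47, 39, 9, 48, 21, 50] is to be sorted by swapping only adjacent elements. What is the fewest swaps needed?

11

Each adjacent swap fixes exactly one inversion, so the minimum swap count equals the number of inversions.
Count inversions — for each element, later elements that are smaller:
4: none → 0
16: 9 → 1
27: 9, 21 → 2
29: 9, 21 → 2
47: 39, 9, 21 → 3
39: 9, 21 → 2
9: none → 0
48: 21 → 1
21: none → 0
50: none → 0
Total inversions: 0 + 1 + 2 + 2 + 3 + 2 + 0 + 1 + 0 + 0 = 11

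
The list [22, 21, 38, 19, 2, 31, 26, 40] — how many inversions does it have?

Sweep left to right; for each value list the smaller values that follow it:
22: 3
21: 2
38: 4
19: 1
2: 0
31: 1
26: 0
40: 0
Sum: 3 + 2 + 4 + 1 + 0 + 1 + 0 + 0 = 11

There are 11 inversions.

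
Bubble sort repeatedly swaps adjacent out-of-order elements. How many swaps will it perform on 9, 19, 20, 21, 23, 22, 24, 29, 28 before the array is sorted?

Minimum adjacent swaps = number of inversions (each swap of adjacent out-of-order elements removes one inversion and no swap can remove more).
Count inversions — for each element, later elements that are smaller:
9: none → 0
19: none → 0
20: none → 0
21: none → 0
23: 22 → 1
22: none → 0
24: none → 0
29: 28 → 1
28: none → 0
Total inversions: 0 + 0 + 0 + 0 + 1 + 0 + 0 + 1 + 0 = 2

2 adjacent swaps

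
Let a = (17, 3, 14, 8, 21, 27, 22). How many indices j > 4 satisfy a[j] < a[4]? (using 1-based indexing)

0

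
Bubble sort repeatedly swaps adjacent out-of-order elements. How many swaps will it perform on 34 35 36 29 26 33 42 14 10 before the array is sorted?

There are 25 adjacent swaps.

Each adjacent swap fixes exactly one inversion, so the minimum swap count equals the number of inversions.
Count inversions — for each element, later elements that are smaller:
34: 29, 26, 33, 14, 10 → 5
35: 29, 26, 33, 14, 10 → 5
36: 29, 26, 33, 14, 10 → 5
29: 26, 14, 10 → 3
26: 14, 10 → 2
33: 14, 10 → 2
42: 14, 10 → 2
14: 10 → 1
10: none → 0
Total inversions: 5 + 5 + 5 + 3 + 2 + 2 + 2 + 1 + 0 = 25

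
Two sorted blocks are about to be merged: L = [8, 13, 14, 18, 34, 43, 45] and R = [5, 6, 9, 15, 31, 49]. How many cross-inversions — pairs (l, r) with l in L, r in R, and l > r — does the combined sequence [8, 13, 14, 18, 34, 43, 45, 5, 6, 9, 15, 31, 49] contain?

27

Take each right-half value and tally the left-half values above it:
r = 5: 8, 13, 14, 18, 34, 43, 45 → 7
r = 6: 8, 13, 14, 18, 34, 43, 45 → 7
r = 9: 13, 14, 18, 34, 43, 45 → 6
r = 15: 18, 34, 43, 45 → 4
r = 31: 34, 43, 45 → 3
r = 49: none → 0
Cross-inversions: 7 + 7 + 6 + 4 + 3 + 0 = 27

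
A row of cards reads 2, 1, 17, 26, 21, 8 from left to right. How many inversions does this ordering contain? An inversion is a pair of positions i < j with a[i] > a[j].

5

Inversion pairs (indices are 1-based):
(1,2): 2 > 1
(3,6): 17 > 8
(4,5): 26 > 21
(4,6): 26 > 8
(5,6): 21 > 8
That's 5 pairs.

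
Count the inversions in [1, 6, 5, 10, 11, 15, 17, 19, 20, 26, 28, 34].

Count, for each position, how many later elements it exceeds:
1 → none → 0
6 → 5 → 1
5 → none → 0
10 → none → 0
11 → none → 0
15 → none → 0
17 → none → 0
19 → none → 0
20 → none → 0
26 → none → 0
28 → none → 0
34 → none → 0
Sum: 0 + 1 + 0 + 0 + 0 + 0 + 0 + 0 + 0 + 0 + 0 + 0 = 1

1 inversion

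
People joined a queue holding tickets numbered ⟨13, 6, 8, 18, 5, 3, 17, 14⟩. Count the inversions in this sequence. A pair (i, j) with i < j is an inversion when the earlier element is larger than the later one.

For each element, count later entries that are smaller:
13 → 6, 8, 5, 3 → 4
6 → 5, 3 → 2
8 → 5, 3 → 2
18 → 5, 3, 17, 14 → 4
5 → 3 → 1
3 → none → 0
17 → 14 → 1
14 → none → 0
Sum: 4 + 2 + 2 + 4 + 1 + 0 + 1 + 0 = 14

14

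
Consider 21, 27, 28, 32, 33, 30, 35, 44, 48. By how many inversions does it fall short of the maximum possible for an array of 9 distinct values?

34

Maximum inversions for 9 distinct elements is C(9, 2) = 9·8/2 = 36.
Current inversions — for each element, count later smaller elements:
21: 0
27: 0
28: 0
32: 1
33: 1
30: 0
35: 0
44: 0
48: 0
Current total: 0 + 0 + 0 + 1 + 1 + 0 + 0 + 0 + 0 = 2
Shortfall: 36 − 2 = 34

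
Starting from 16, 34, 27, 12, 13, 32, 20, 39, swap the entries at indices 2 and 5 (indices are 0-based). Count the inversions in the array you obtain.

Inversions: 12

Positions 2 and 5 hold 27 and 32; after swapping, the array is [16, 34, 32, 12, 13, 27, 20, 39].
Count, for each position, how many later elements it exceeds:
16 → 12, 13 → 2
34 → 32, 12, 13, 27, 20 → 5
32 → 12, 13, 27, 20 → 4
12 → none → 0
13 → none → 0
27 → 20 → 1
20 → none → 0
39 → none → 0
Sum: 2 + 5 + 4 + 0 + 0 + 1 + 0 + 0 = 12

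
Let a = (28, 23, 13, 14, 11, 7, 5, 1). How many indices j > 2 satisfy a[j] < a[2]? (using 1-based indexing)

The element at index 2 is 23.
Elements after it: 13, 14, 11, 7, 5, 1
Those smaller than 23: 13, 14, 11, 7, 5, 1

6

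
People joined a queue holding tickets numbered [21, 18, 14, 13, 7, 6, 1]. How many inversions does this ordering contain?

21

For each element, count later entries that are smaller:
21 → 18, 14, 13, 7, 6, 1 → 6
18 → 14, 13, 7, 6, 1 → 5
14 → 13, 7, 6, 1 → 4
13 → 7, 6, 1 → 3
7 → 6, 1 → 2
6 → 1 → 1
1 → none → 0
Sum: 6 + 5 + 4 + 3 + 2 + 1 + 0 = 21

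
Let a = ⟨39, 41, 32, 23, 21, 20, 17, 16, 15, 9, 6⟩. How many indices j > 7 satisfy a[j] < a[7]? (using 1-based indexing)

4 such elements

The element at index 7 is 17.
Elements after it: 16, 15, 9, 6
Those smaller than 17: 16, 15, 9, 6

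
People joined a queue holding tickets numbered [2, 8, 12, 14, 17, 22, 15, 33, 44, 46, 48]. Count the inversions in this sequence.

Inversions: 2

Sweep left to right; for each value list the smaller values that follow it:
2: 0
8: 0
12: 0
14: 0
17: 1
22: 1
15: 0
33: 0
44: 0
46: 0
48: 0
Sum: 0 + 0 + 0 + 0 + 1 + 1 + 0 + 0 + 0 + 0 + 0 = 2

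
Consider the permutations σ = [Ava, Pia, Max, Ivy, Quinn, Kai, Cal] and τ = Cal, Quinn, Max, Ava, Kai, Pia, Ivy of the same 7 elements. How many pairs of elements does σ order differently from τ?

Assign each item its position (1..7) in the first ordering, then rewrite the second ordering as that position sequence:
positions: Ava→1, Pia→2, Max→3, Ivy→4, Quinn→5, Kai→6, Cal→7
second ordering as positions: [7, 5, 3, 1, 6, 2, 4]
Discordant pairs = inversions in this position sequence.
7: 5, 3, 1, 6, 2, 4 → 6
5: 3, 1, 2, 4 → 4
3: 1, 2 → 2
1: 0
6: 2, 4 → 2
2: 0
4: 0
Total: 6 + 4 + 2 + 0 + 2 + 0 + 0 = 14

14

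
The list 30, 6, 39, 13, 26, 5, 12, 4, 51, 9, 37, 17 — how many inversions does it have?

34

Element-by-element contributions:
30 → 6, 13, 26, 5, 12, 4, 9, 17 → 8
6 → 5, 4 → 2
39 → 13, 26, 5, 12, 4, 9, 37, 17 → 8
13 → 5, 12, 4, 9 → 4
26 → 5, 12, 4, 9, 17 → 5
5 → 4 → 1
12 → 4, 9 → 2
4 → none → 0
51 → 9, 37, 17 → 3
9 → none → 0
37 → 17 → 1
17 → none → 0
Sum: 8 + 2 + 8 + 4 + 5 + 1 + 2 + 0 + 3 + 0 + 1 + 0 = 34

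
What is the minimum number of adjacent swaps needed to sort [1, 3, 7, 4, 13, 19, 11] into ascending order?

Each adjacent swap fixes exactly one inversion, so the minimum swap count equals the number of inversions.
Count inversions — for each element, later elements that are smaller:
1: none → 0
3: none → 0
7: 4 → 1
4: none → 0
13: 11 → 1
19: 11 → 1
11: none → 0
Total inversions: 0 + 0 + 1 + 0 + 1 + 1 + 0 = 3

3 swaps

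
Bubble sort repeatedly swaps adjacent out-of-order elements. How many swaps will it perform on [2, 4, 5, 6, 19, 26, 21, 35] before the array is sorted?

The minimum number of adjacent swaps to sort an array equals its inversion count, since every such swap removes exactly one inversion.
Count inversions — for each element, later elements that are smaller:
2: none → 0
4: none → 0
5: none → 0
6: none → 0
19: none → 0
26: 21 → 1
21: none → 0
35: none → 0
Total inversions: 0 + 0 + 0 + 0 + 0 + 1 + 0 + 0 = 1

Adjacent swaps: 1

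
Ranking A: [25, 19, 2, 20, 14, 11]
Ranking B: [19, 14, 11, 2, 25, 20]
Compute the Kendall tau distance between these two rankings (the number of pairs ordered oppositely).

Assign each item its position (1..6) in the first ordering, then rewrite the second ordering as that position sequence:
positions: 25→1, 19→2, 2→3, 20→4, 14→5, 11→6
second ordering as positions: [2, 5, 6, 3, 1, 4]
Discordant pairs = inversions in this position sequence.
2: 1 → 1
5: 3, 1, 4 → 3
6: 3, 1, 4 → 3
3: 1 → 1
1: 0
4: 0
Total: 1 + 3 + 3 + 1 + 0 + 0 = 8

8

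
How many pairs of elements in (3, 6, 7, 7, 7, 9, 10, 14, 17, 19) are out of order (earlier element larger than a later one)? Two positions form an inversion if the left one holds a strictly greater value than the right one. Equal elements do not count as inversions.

0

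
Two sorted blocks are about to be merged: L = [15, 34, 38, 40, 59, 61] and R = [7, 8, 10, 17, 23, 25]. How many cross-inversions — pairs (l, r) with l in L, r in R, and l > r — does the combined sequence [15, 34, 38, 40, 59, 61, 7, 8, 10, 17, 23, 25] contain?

Take each right-half value and tally the left-half values above it:
r = 7: 15, 34, 38, 40, 59, 61 → 6
r = 8: 15, 34, 38, 40, 59, 61 → 6
r = 10: 15, 34, 38, 40, 59, 61 → 6
r = 17: 34, 38, 40, 59, 61 → 5
r = 23: 34, 38, 40, 59, 61 → 5
r = 25: 34, 38, 40, 59, 61 → 5
Cross-inversions: 6 + 6 + 6 + 5 + 5 + 5 = 33

There are 33 cross-inversions.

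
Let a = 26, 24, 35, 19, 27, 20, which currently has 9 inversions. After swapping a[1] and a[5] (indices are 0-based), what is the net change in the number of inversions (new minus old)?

-1

Positions 1 and 5 hold 24 and 20; after swapping, the array is [26, 20, 35, 19, 27, 24].
For each element, count later entries that are smaller:
26: 3
20: 1
35: 3
19: 0
27: 1
24: 0
Sum: 3 + 1 + 3 + 0 + 1 + 0 = 8
Change: 8 − 9 = -1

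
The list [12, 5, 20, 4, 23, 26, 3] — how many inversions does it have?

10 inversions

Count, for each position, how many later elements it exceeds:
12 → 5, 4, 3 → 3
5 → 4, 3 → 2
20 → 4, 3 → 2
4 → 3 → 1
23 → 3 → 1
26 → 3 → 1
3 → none → 0
Sum: 3 + 2 + 2 + 1 + 1 + 1 + 0 = 10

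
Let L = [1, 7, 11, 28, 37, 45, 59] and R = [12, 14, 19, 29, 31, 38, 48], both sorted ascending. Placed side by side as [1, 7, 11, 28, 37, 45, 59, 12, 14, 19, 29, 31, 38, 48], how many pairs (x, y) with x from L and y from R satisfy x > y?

Split inversions: 21

Take each right-half value and tally the left-half values above it:
r = 12: 28, 37, 45, 59 → 4
r = 14: 28, 37, 45, 59 → 4
r = 19: 28, 37, 45, 59 → 4
r = 29: 37, 45, 59 → 3
r = 31: 37, 45, 59 → 3
r = 38: 45, 59 → 2
r = 48: 59 → 1
Cross-inversions: 4 + 4 + 4 + 3 + 3 + 2 + 1 = 21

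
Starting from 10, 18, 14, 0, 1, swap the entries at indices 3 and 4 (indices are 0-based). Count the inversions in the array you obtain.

8 inversions

Positions 3 and 4 hold 0 and 1; after swapping, the array is [10, 18, 14, 1, 0].
For each element, count later entries that are smaller:
10 → 1, 0 → 2
18 → 14, 1, 0 → 3
14 → 1, 0 → 2
1 → 0 → 1
0 → none → 0
Sum: 2 + 3 + 2 + 1 + 0 = 8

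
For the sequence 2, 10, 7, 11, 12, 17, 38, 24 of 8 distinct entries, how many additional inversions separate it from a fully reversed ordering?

Maximum inversions for 8 distinct elements is C(8, 2) = 8·7/2 = 28.
Current inversions — for each element, count later smaller elements:
2: 0
10: 1
7: 0
11: 0
12: 0
17: 0
38: 1
24: 0
Current total: 0 + 1 + 0 + 0 + 0 + 0 + 1 + 0 = 2
Shortfall: 28 − 2 = 26

26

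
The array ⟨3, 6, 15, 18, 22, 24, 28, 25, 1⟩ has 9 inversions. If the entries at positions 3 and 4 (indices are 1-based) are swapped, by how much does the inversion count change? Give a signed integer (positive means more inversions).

+1

Positions 3 and 4 hold 15 and 18; after swapping, the array is [3, 6, 18, 15, 22, 24, 28, 25, 1].
Sweep left to right; for each value list the smaller values that follow it:
3: 1
6: 1
18: 2
15: 1
22: 1
24: 1
28: 2
25: 1
1: 0
Sum: 1 + 1 + 2 + 1 + 1 + 1 + 2 + 1 + 0 = 10
Change: 10 − 9 = +1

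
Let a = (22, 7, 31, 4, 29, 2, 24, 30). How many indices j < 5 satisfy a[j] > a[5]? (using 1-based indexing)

1 such element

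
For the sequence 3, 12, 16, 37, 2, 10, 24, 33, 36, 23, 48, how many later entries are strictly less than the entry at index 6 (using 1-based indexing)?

The element at index 6 is 10.
Elements after it: 24, 33, 36, 23, 48
None of them are smaller than 10.

0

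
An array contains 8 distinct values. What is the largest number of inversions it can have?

28 inversions

The maximum occurs when the array is in strictly decreasing order: every one of the C(8, 2) pairs is inverted.
C(8, 2) = 8·7/2 = 28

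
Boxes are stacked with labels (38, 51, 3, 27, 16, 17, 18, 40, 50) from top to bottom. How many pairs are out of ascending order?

15 inversions

Element-by-element contributions:
38: 5
51: 7
3: 0
27: 3
16: 0
17: 0
18: 0
40: 0
50: 0
Sum: 5 + 7 + 0 + 3 + 0 + 0 + 0 + 0 + 0 = 15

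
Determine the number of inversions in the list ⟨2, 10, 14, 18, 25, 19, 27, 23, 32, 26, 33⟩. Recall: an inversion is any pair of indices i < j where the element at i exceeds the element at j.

Inversions: 5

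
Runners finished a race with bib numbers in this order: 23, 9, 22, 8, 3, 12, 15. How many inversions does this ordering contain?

13 inversions

Sweep left to right; for each value list the smaller values that follow it:
23 → 9, 22, 8, 3, 12, 15 → 6
9 → 8, 3 → 2
22 → 8, 3, 12, 15 → 4
8 → 3 → 1
3 → none → 0
12 → none → 0
15 → none → 0
Sum: 6 + 2 + 4 + 1 + 0 + 0 + 0 = 13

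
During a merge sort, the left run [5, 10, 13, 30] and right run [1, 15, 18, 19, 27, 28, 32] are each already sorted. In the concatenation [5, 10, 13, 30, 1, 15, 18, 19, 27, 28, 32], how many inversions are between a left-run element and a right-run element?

9 cross-inversions

Count, for every r in R, how many entries of L exceed r:
r = 1: 5, 10, 13, 30 → 4
r = 15: 30 → 1
r = 18: 30 → 1
r = 19: 30 → 1
r = 27: 30 → 1
r = 28: 30 → 1
r = 32: none → 0
Cross-inversions: 4 + 1 + 1 + 1 + 1 + 1 + 0 = 9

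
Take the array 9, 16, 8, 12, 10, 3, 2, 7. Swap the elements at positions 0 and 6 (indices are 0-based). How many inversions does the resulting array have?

There are 16 inversions.

Positions 0 and 6 hold 9 and 2; after swapping, the array is [2, 16, 8, 12, 10, 3, 9, 7].
Sweep left to right; for each value list the smaller values that follow it:
2 → none → 0
16 → 8, 12, 10, 3, 9, 7 → 6
8 → 3, 7 → 2
12 → 10, 3, 9, 7 → 4
10 → 3, 9, 7 → 3
3 → none → 0
9 → 7 → 1
7 → none → 0
Sum: 0 + 6 + 2 + 4 + 3 + 0 + 1 + 0 = 16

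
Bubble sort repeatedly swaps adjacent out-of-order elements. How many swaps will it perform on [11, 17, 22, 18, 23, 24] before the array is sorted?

The minimum number of adjacent swaps to sort an array equals its inversion count, since every such swap removes exactly one inversion.
Count inversions — for each element, later elements that are smaller:
11: none → 0
17: none → 0
22: 18 → 1
18: none → 0
23: none → 0
24: none → 0
Total inversions: 0 + 0 + 1 + 0 + 0 + 0 = 1

Adjacent swaps: 1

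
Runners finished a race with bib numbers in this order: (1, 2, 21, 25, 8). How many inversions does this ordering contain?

Inversions: 2

Element-by-element contributions:
1: 0
2: 0
21: 1
25: 1
8: 0
Sum: 0 + 0 + 1 + 1 + 0 = 2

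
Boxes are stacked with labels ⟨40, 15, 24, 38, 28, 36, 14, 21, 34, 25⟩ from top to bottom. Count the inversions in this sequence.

For each element, count later entries that are smaller:
40: 9
15: 1
24: 2
38: 6
28: 3
36: 4
14: 0
21: 0
34: 1
25: 0
Sum: 9 + 1 + 2 + 6 + 3 + 4 + 0 + 0 + 1 + 0 = 26

There are 26 out-of-order pairs.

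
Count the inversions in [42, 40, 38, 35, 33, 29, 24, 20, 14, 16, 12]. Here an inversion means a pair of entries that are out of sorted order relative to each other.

54

For each element, count later entries that are smaller:
42: 10
40: 9
38: 8
35: 7
33: 6
29: 5
24: 4
20: 3
14: 1
16: 1
12: 0
Sum: 10 + 9 + 8 + 7 + 6 + 5 + 4 + 3 + 1 + 1 + 0 = 54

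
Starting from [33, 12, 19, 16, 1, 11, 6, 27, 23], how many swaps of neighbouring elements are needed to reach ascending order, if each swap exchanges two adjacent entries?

20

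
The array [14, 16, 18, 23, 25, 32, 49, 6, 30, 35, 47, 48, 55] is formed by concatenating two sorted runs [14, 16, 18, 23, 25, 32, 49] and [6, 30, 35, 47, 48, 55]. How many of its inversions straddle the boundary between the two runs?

For each element r of the right run, count left-run elements greater than r:
r = 6: 14, 16, 18, 23, 25, 32, 49 → 7
r = 30: 32, 49 → 2
r = 35: 49 → 1
r = 47: 49 → 1
r = 48: 49 → 1
r = 55: none → 0
Cross-inversions: 7 + 2 + 1 + 1 + 1 + 0 = 12

12 split inversions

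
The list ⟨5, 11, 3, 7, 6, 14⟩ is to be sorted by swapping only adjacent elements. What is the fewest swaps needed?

5 swaps

Minimum adjacent swaps = number of inversions (each swap of adjacent out-of-order elements removes one inversion and no swap can remove more).
Count inversions — for each element, later elements that are smaller:
5: 3 → 1
11: 3, 7, 6 → 3
3: none → 0
7: 6 → 1
6: none → 0
14: none → 0
Total inversions: 1 + 3 + 0 + 1 + 0 + 0 = 5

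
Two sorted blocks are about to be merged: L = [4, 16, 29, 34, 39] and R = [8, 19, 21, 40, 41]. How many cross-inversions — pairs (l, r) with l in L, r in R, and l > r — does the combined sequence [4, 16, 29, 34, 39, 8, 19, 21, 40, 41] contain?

Count, for every r in R, how many entries of L exceed r:
r = 8: 16, 29, 34, 39 → 4
r = 19: 29, 34, 39 → 3
r = 21: 29, 34, 39 → 3
r = 40: none → 0
r = 41: none → 0
Cross-inversions: 4 + 3 + 3 + 0 + 0 = 10

10 split inversions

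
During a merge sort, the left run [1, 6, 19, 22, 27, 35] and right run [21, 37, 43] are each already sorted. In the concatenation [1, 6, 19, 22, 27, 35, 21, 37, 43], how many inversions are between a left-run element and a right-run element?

Take each right-half value and tally the left-half values above it:
r = 21: 22, 27, 35 → 3
r = 37: none → 0
r = 43: none → 0
Cross-inversions: 3 + 0 + 0 = 3

3 cross-inversions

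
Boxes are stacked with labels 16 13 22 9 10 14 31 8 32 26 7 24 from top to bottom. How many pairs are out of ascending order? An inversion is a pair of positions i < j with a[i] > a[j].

31 inversions

For each element, count later entries that are smaller:
16 → 13, 9, 10, 14, 8, 7 → 6
13 → 9, 10, 8, 7 → 4
22 → 9, 10, 14, 8, 7 → 5
9 → 8, 7 → 2
10 → 8, 7 → 2
14 → 8, 7 → 2
31 → 8, 26, 7, 24 → 4
8 → 7 → 1
32 → 26, 7, 24 → 3
26 → 7, 24 → 2
7 → none → 0
24 → none → 0
Sum: 6 + 4 + 5 + 2 + 2 + 2 + 4 + 1 + 3 + 2 + 0 + 0 = 31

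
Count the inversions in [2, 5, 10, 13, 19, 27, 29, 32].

0

Element-by-element contributions:
2 → none → 0
5 → none → 0
10 → none → 0
13 → none → 0
19 → none → 0
27 → none → 0
29 → none → 0
32 → none → 0
Sum: 0 + 0 + 0 + 0 + 0 + 0 + 0 + 0 = 0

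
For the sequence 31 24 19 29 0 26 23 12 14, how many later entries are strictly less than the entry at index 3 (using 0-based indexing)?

The element at index 3 is 29.
Elements after it: 0, 26, 23, 12, 14
Those smaller than 29: 0, 26, 23, 12, 14

5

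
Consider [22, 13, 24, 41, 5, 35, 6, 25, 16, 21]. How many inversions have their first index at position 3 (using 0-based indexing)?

6

The element at index 3 is 41.
Elements after it: 5, 35, 6, 25, 16, 21
Those smaller than 41: 5, 35, 6, 25, 16, 21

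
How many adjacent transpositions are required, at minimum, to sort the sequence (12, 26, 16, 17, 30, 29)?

3

The minimum number of adjacent swaps to sort an array equals its inversion count, since every such swap removes exactly one inversion.
Count inversions — for each element, later elements that are smaller:
12: none → 0
26: 16, 17 → 2
16: none → 0
17: none → 0
30: 29 → 1
29: none → 0
Total inversions: 0 + 2 + 0 + 0 + 1 + 0 = 3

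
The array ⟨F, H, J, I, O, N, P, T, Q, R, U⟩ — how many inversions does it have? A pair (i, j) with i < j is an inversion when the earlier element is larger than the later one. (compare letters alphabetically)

There are 4 out-of-order pairs.

For each element, count later entries that are smaller:
F: 0
H: 0
J: 1
I: 0
O: 1
N: 0
P: 0
T: 2
Q: 0
R: 0
U: 0
Sum: 0 + 0 + 1 + 0 + 1 + 0 + 0 + 2 + 0 + 0 + 0 = 4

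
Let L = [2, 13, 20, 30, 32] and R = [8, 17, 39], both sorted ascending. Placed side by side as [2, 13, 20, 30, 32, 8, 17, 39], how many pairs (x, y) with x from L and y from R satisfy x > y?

7

Take each right-half value and tally the left-half values above it:
r = 8: 13, 20, 30, 32 → 4
r = 17: 20, 30, 32 → 3
r = 39: none → 0
Cross-inversions: 4 + 3 + 0 = 7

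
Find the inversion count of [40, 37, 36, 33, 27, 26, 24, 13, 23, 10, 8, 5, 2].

Out-of-order pairs: 77

Sweep left to right; for each value list the smaller values that follow it:
40: 12
37: 11
36: 10
33: 9
27: 8
26: 7
24: 6
13: 4
23: 4
10: 3
8: 2
5: 1
2: 0
Sum: 12 + 11 + 10 + 9 + 8 + 7 + 6 + 4 + 4 + 3 + 2 + 1 + 0 = 77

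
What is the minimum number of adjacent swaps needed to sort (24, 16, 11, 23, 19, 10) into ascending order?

Minimum adjacent swaps = number of inversions (each swap of adjacent out-of-order elements removes one inversion and no swap can remove more).
Count inversions — for each element, later elements that are smaller:
24: 16, 11, 23, 19, 10 → 5
16: 11, 10 → 2
11: 10 → 1
23: 19, 10 → 2
19: 10 → 1
10: none → 0
Total inversions: 5 + 2 + 1 + 2 + 1 + 0 = 11

There are 11 swaps.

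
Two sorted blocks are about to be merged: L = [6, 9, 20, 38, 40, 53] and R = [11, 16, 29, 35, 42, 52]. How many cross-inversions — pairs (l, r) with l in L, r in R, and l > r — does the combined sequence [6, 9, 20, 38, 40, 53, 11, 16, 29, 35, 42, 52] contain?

16 cross-inversions

Take each right-half value and tally the left-half values above it:
r = 11: 20, 38, 40, 53 → 4
r = 16: 20, 38, 40, 53 → 4
r = 29: 38, 40, 53 → 3
r = 35: 38, 40, 53 → 3
r = 42: 53 → 1
r = 52: 53 → 1
Cross-inversions: 4 + 4 + 3 + 3 + 1 + 1 = 16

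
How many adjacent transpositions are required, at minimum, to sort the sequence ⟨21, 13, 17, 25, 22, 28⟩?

The minimum number of adjacent swaps to sort an array equals its inversion count, since every such swap removes exactly one inversion.
Count inversions — for each element, later elements that are smaller:
21: 13, 17 → 2
13: none → 0
17: none → 0
25: 22 → 1
22: none → 0
28: none → 0
Total inversions: 2 + 0 + 0 + 1 + 0 + 0 = 3

3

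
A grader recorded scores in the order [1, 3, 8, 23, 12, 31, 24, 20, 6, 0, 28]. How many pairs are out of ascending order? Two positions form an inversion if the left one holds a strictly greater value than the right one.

21

Sweep left to right; for each value list the smaller values that follow it:
1 → 0 → 1
3 → 0 → 1
8 → 6, 0 → 2
23 → 12, 20, 6, 0 → 4
12 → 6, 0 → 2
31 → 24, 20, 6, 0, 28 → 5
24 → 20, 6, 0 → 3
20 → 6, 0 → 2
6 → 0 → 1
0 → none → 0
28 → none → 0
Sum: 1 + 1 + 2 + 4 + 2 + 5 + 3 + 2 + 1 + 0 + 0 = 21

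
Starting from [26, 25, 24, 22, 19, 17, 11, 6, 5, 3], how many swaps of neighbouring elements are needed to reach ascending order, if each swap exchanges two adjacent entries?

Each adjacent swap fixes exactly one inversion, so the minimum swap count equals the number of inversions.
Count inversions — for each element, later elements that are smaller:
26: 25, 24, 22, 19, 17, 11, 6, 5, 3 → 9
25: 24, 22, 19, 17, 11, 6, 5, 3 → 8
24: 22, 19, 17, 11, 6, 5, 3 → 7
22: 19, 17, 11, 6, 5, 3 → 6
19: 17, 11, 6, 5, 3 → 5
17: 11, 6, 5, 3 → 4
11: 6, 5, 3 → 3
6: 5, 3 → 2
5: 3 → 1
3: none → 0
Total inversions: 9 + 8 + 7 + 6 + 5 + 4 + 3 + 2 + 1 + 0 = 45

There are 45 adjacent swaps.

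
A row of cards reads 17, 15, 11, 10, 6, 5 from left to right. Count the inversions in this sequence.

For each element, count later entries that are smaller:
17: 5
15: 4
11: 3
10: 2
6: 1
5: 0
Sum: 5 + 4 + 3 + 2 + 1 + 0 = 15

Out-of-order pairs: 15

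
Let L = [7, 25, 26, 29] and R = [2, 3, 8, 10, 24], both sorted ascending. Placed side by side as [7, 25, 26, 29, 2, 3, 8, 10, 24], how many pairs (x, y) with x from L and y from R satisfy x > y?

17

Count, for every r in R, how many entries of L exceed r:
r = 2: 7, 25, 26, 29 → 4
r = 3: 7, 25, 26, 29 → 4
r = 8: 25, 26, 29 → 3
r = 10: 25, 26, 29 → 3
r = 24: 25, 26, 29 → 3
Cross-inversions: 4 + 4 + 3 + 3 + 3 = 17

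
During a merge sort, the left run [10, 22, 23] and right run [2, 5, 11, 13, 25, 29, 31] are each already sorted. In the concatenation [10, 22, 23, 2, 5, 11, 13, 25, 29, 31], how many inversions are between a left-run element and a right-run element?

10

Count, for every r in R, how many entries of L exceed r:
r = 2: 10, 22, 23 → 3
r = 5: 10, 22, 23 → 3
r = 11: 22, 23 → 2
r = 13: 22, 23 → 2
r = 25: none → 0
r = 29: none → 0
r = 31: none → 0
Cross-inversions: 3 + 3 + 2 + 2 + 0 + 0 + 0 = 10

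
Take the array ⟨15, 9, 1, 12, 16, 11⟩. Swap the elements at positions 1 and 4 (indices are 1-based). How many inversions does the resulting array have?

Positions 1 and 4 hold 15 and 12; after swapping, the array is [12, 9, 1, 15, 16, 11].
Count, for each position, how many later elements it exceeds:
12 → 9, 1, 11 → 3
9 → 1 → 1
1 → none → 0
15 → 11 → 1
16 → 11 → 1
11 → none → 0
Sum: 3 + 1 + 0 + 1 + 1 + 0 = 6

6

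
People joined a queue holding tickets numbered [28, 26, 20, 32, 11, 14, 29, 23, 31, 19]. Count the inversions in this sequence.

Count, for each position, how many later elements it exceeds:
28 → 26, 20, 11, 14, 23, 19 → 6
26 → 20, 11, 14, 23, 19 → 5
20 → 11, 14, 19 → 3
32 → 11, 14, 29, 23, 31, 19 → 6
11 → none → 0
14 → none → 0
29 → 23, 19 → 2
23 → 19 → 1
31 → 19 → 1
19 → none → 0
Sum: 6 + 5 + 3 + 6 + 0 + 0 + 2 + 1 + 1 + 0 = 24

24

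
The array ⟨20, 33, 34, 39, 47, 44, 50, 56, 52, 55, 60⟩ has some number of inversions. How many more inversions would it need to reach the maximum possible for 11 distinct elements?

Maximum inversions for 11 distinct elements is C(11, 2) = 11·10/2 = 55.
Current inversions — for each element, count later smaller elements:
20: 0
33: 0
34: 0
39: 0
47: 1
44: 0
50: 0
56: 2
52: 0
55: 0
60: 0
Current total: 0 + 0 + 0 + 0 + 1 + 0 + 0 + 2 + 0 + 0 + 0 = 3
Shortfall: 55 − 3 = 52

52 inversions short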